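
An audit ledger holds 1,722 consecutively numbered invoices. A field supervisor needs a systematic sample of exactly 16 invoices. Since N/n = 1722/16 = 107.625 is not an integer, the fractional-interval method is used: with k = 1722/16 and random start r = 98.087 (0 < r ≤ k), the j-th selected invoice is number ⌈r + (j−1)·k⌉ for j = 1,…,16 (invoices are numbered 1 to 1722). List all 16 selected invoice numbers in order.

99, 206, 314, 421, 529, 637, 744, 852, 960, 1067, 1175, 1282, 1390, 1498, 1605, 1713

j=1: r + 0k = 98.087 → ⌈·⌉ = 99
j=2: r + 1k = 205.712 → ⌈·⌉ = 206
j=3: r + 2k = 313.337 → ⌈·⌉ = 314
j=4: r + 3k = 420.962 → ⌈·⌉ = 421
j=5: r + 4k = 528.587 → ⌈·⌉ = 529
j=6: r + 5k = 636.212 → ⌈·⌉ = 637
j=7: r + 6k = 743.837 → ⌈·⌉ = 744
j=8: r + 7k = 851.462 → ⌈·⌉ = 852
j=9: r + 8k = 959.087 → ⌈·⌉ = 960
j=10: r + 9k = 1066.712 → ⌈·⌉ = 1067
j=11: r + 10k = 1174.337 → ⌈·⌉ = 1175
j=12: r + 11k = 1281.962 → ⌈·⌉ = 1282
j=13: r + 12k = 1389.587 → ⌈·⌉ = 1390
j=14: r + 13k = 1497.212 → ⌈·⌉ = 1498
j=15: r + 14k = 1604.837 → ⌈·⌉ = 1605
j=16: r + 15k = 1712.462 → ⌈·⌉ = 1713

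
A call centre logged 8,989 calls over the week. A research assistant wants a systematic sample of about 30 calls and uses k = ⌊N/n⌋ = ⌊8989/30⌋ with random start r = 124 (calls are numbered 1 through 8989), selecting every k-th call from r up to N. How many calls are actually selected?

k = ⌊8989/30⌋ = 299
Achieved size = ⌊(8989 − 124)/299⌋ + 1 = ⌊8865/299⌋ + 1 = 29 + 1 = 30
(last selection: 124 + 29×299 = 8795 ≤ 8989; next would be 9094 > 8989)

30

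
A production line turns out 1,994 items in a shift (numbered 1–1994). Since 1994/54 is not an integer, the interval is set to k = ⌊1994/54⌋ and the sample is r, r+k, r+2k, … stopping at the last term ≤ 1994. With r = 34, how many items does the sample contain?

k = ⌊1994/54⌋ = 36
Achieved size = ⌊(1994 − 34)/36⌋ + 1 = ⌊1960/36⌋ + 1 = 54 + 1 = 55
(last selection: 34 + 54×36 = 1978 ≤ 1994; next would be 2014 > 1994)

55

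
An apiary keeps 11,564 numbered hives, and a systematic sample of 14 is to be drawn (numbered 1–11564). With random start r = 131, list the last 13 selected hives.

k = N/n = 11564/14 = 826
2nd selection = 131 + 1×826 = 957
3rd: 957 + 826 = 1783
4th: 1783 + 826 = 2609
5th: 2609 + 826 = 3435
6th: 3435 + 826 = 4261
7th: 4261 + 826 = 5087
8th: 5087 + 826 = 5913
9th: 5913 + 826 = 6739
10th: 6739 + 826 = 7565
11th: 7565 + 826 = 8391
12th: 8391 + 826 = 9217
13th: 9217 + 826 = 10043
14th: 10043 + 826 = 10869

957, 1783, 2609, 3435, 4261, 5087, 5913, 6739, 7565, 8391, 9217, 10043, 10869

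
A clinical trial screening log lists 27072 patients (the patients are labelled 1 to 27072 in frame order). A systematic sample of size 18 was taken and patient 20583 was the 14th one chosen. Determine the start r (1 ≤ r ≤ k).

k = 27072/18 = 1504
r = 20583 − (14−1)×1504 = 20583 − 19552 = 1031

1031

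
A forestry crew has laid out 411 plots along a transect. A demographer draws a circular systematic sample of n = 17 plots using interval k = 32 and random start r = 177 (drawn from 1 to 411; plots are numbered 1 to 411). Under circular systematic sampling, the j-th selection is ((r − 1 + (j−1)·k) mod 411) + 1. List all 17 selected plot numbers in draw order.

177, 209, 241, 273, 305, 337, 369, 401, 22, 54, 86, 118, 150, 182, 214, 246, 278

Selection 1: 177
Selection 2: 177 + 32 = 209
Selection 3: 209 + 32 = 241
Selection 4: 241 + 32 = 273
Selection 5: 273 + 32 = 305
Selection 6: 305 + 32 = 337
Selection 7: 337 + 32 = 369
Selection 8: 369 + 32 = 401
Selection 9: 401 + 32 = 433 → 433 − 411 = 22
Selection 10: 22 + 32 = 54
Selection 11: 54 + 32 = 86
Selection 12: 86 + 32 = 118
Selection 13: 118 + 32 = 150
Selection 14: 150 + 32 = 182
Selection 15: 182 + 32 = 214
Selection 16: 214 + 32 = 246
Selection 17: 246 + 32 = 278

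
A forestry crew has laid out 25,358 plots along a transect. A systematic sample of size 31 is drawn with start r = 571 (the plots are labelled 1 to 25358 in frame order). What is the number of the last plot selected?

k = 25358/31 = 818
31st selection = r + (31−1)·k = 571 + 30×818 = 571 + 24540 = 25111

25111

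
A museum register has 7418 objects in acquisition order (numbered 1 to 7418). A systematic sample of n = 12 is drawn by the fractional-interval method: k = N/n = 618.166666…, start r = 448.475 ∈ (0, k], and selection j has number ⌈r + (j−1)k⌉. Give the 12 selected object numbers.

j=1: r + 0k = 448.475 → ⌈·⌉ = 449
j=2: r + 1k = 1066.641666… → ⌈·⌉ = 1067
j=3: r + 2k = 1684.808333… → ⌈·⌉ = 1685
j=4: r + 3k = 2302.975 → ⌈·⌉ = 2303
j=5: r + 4k = 2921.141666… → ⌈·⌉ = 2922
j=6: r + 5k = 3539.308333… → ⌈·⌉ = 3540
j=7: r + 6k = 4157.475 → ⌈·⌉ = 4158
j=8: r + 7k = 4775.641666… → ⌈·⌉ = 4776
j=9: r + 8k = 5393.808333… → ⌈·⌉ = 5394
j=10: r + 9k = 6011.975 → ⌈·⌉ = 6012
j=11: r + 10k = 6630.141666… → ⌈·⌉ = 6631
j=12: r + 11k = 7248.308333… → ⌈·⌉ = 7249

449, 1067, 1685, 2303, 2922, 3540, 4158, 4776, 5394, 6012, 6631, 7249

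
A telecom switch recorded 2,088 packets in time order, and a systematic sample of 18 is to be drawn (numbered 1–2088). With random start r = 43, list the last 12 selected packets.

k = N/n = 2088/18 = 116
7th selection = 43 + 6×116 = 739
8th: 739 + 116 = 855
9th: 855 + 116 = 971
10th: 971 + 116 = 1087
11th: 1087 + 116 = 1203
12th: 1203 + 116 = 1319
13th: 1319 + 116 = 1435
14th: 1435 + 116 = 1551
15th: 1551 + 116 = 1667
16th: 1667 + 116 = 1783
17th: 1783 + 116 = 1899
18th: 1899 + 116 = 2015

739, 855, 971, 1087, 1203, 1319, 1435, 1551, 1667, 1783, 1899, 2015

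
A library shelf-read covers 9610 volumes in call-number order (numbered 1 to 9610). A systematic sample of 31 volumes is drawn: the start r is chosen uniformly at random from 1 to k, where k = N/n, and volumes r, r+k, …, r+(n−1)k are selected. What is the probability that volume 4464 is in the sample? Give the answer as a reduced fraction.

k = 9610/31 = 310.
Volume 4464 is selected iff r ≡ 4464 (mod 310); exactly one such r in {1,…,310}.
Inclusion probability = 1/310.

1/310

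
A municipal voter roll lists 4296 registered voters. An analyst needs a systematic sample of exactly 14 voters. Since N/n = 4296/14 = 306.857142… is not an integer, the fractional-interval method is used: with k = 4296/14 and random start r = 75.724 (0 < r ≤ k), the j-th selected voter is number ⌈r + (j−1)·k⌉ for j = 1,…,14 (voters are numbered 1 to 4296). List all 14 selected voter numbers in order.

j=1: r + 0k = 75.724 → ⌈·⌉ = 76
j=2: r + 1k = 382.581142… → ⌈·⌉ = 383
j=3: r + 2k = 689.438285… → ⌈·⌉ = 690
j=4: r + 3k = 996.295428… → ⌈·⌉ = 997
j=5: r + 4k = 1303.152571… → ⌈·⌉ = 1304
j=6: r + 5k = 1610.009714… → ⌈·⌉ = 1611
j=7: r + 6k = 1916.866857… → ⌈·⌉ = 1917
j=8: r + 7k = 2223.724 → ⌈·⌉ = 2224
j=9: r + 8k = 2530.581142… → ⌈·⌉ = 2531
j=10: r + 9k = 2837.438285… → ⌈·⌉ = 2838
j=11: r + 10k = 3144.295428… → ⌈·⌉ = 3145
j=12: r + 11k = 3451.152571… → ⌈·⌉ = 3452
j=13: r + 12k = 3758.009714… → ⌈·⌉ = 3759
j=14: r + 13k = 4064.866857… → ⌈·⌉ = 4065

76, 383, 690, 997, 1304, 1611, 1917, 2224, 2531, 2838, 3145, 3452, 3759, 4065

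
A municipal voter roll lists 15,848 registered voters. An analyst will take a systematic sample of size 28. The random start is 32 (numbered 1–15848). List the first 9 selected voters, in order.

k = N/n = 15848/28 = 566
voter 1: 32
voter 2: 32 + 566 = 598
voter 3: 598 + 566 = 1164
voter 4: 1164 + 566 = 1730
voter 5: 1730 + 566 = 2296
voter 6: 2296 + 566 = 2862
voter 7: 2862 + 566 = 3428
voter 8: 3428 + 566 = 3994
voter 9: 3994 + 566 = 4560

32, 598, 1164, 1730, 2296, 2862, 3428, 3994, 4560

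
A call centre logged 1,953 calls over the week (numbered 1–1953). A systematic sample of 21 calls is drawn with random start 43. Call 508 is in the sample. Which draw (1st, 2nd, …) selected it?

6

k = 1953/21 = 93
position = (508 − 43)/93 + 1 = 465/93 + 1 = 5 + 1 = 6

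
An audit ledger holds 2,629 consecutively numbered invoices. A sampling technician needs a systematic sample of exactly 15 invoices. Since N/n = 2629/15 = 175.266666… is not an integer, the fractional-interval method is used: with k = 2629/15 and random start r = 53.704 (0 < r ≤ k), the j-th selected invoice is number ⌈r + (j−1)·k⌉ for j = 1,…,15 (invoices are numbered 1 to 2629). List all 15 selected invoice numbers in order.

54, 229, 405, 580, 755, 931, 1106, 1281, 1456, 1632, 1807, 1982, 2157, 2333, 2508

j=1: r + 0k = 53.704 → ⌈·⌉ = 54
j=2: r + 1k = 228.970666… → ⌈·⌉ = 229
j=3: r + 2k = 404.237333… → ⌈·⌉ = 405
j=4: r + 3k = 579.504 → ⌈·⌉ = 580
j=5: r + 4k = 754.770666… → ⌈·⌉ = 755
j=6: r + 5k = 930.037333… → ⌈·⌉ = 931
j=7: r + 6k = 1105.304 → ⌈·⌉ = 1106
j=8: r + 7k = 1280.570666… → ⌈·⌉ = 1281
j=9: r + 8k = 1455.837333… → ⌈·⌉ = 1456
j=10: r + 9k = 1631.104 → ⌈·⌉ = 1632
j=11: r + 10k = 1806.370666… → ⌈·⌉ = 1807
j=12: r + 11k = 1981.637333… → ⌈·⌉ = 1982
j=13: r + 12k = 2156.904 → ⌈·⌉ = 2157
j=14: r + 13k = 2332.170666… → ⌈·⌉ = 2333
j=15: r + 14k = 2507.437333… → ⌈·⌉ = 2508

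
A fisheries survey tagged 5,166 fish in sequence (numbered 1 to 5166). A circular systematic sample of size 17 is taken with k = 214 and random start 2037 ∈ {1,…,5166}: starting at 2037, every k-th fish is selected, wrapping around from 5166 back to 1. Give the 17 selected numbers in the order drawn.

2037, 2251, 2465, 2679, 2893, 3107, 3321, 3535, 3749, 3963, 4177, 4391, 4605, 4819, 5033, 81, 295

Selection 1: 2037
Selection 2: 2037 + 214 = 2251
Selection 3: 2251 + 214 = 2465
Selection 4: 2465 + 214 = 2679
Selection 5: 2679 + 214 = 2893
Selection 6: 2893 + 214 = 3107
Selection 7: 3107 + 214 = 3321
Selection 8: 3321 + 214 = 3535
Selection 9: 3535 + 214 = 3749
Selection 10: 3749 + 214 = 3963
Selection 11: 3963 + 214 = 4177
Selection 12: 4177 + 214 = 4391
Selection 13: 4391 + 214 = 4605
Selection 14: 4605 + 214 = 4819
Selection 15: 4819 + 214 = 5033
Selection 16: 5033 + 214 = 5247 → 5247 − 5166 = 81
Selection 17: 81 + 214 = 295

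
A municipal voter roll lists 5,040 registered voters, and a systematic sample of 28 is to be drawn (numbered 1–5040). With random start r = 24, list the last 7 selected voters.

k = N/n = 5040/28 = 180
22nd selection = 24 + 21×180 = 3804
23rd: 3804 + 180 = 3984
24th: 3984 + 180 = 4164
25th: 4164 + 180 = 4344
26th: 4344 + 180 = 4524
27th: 4524 + 180 = 4704
28th: 4704 + 180 = 4884

3804, 3984, 4164, 4344, 4524, 4704, 4884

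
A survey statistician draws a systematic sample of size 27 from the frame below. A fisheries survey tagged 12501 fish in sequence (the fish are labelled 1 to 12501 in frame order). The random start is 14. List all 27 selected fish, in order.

k = N/n = 12501/27 = 463
fish 1: 14
fish 2: 14 + 463 = 477
fish 3: 477 + 463 = 940
fish 4: 940 + 463 = 1403
fish 5: 1403 + 463 = 1866
fish 6: 1866 + 463 = 2329
fish 7: 2329 + 463 = 2792
fish 8: 2792 + 463 = 3255
fish 9: 3255 + 463 = 3718
fish 10: 3718 + 463 = 4181
fish 11: 4181 + 463 = 4644
fish 12: 4644 + 463 = 5107
fish 13: 5107 + 463 = 5570
fish 14: 5570 + 463 = 6033
fish 15: 6033 + 463 = 6496
fish 16: 6496 + 463 = 6959
fish 17: 6959 + 463 = 7422
fish 18: 7422 + 463 = 7885
fish 19: 7885 + 463 = 8348
fish 20: 8348 + 463 = 8811
fish 21: 8811 + 463 = 9274
fish 22: 9274 + 463 = 9737
fish 23: 9737 + 463 = 10200
fish 24: 10200 + 463 = 10663
fish 25: 10663 + 463 = 11126
fish 26: 11126 + 463 = 11589
fish 27: 11589 + 463 = 12052

14, 477, 940, 1403, 1866, 2329, 2792, 3255, 3718, 4181, 4644, 5107, 5570, 6033, 6496, 6959, 7422, 7885, 8348, 8811, 9274, 9737, 10200, 10663, 11126, 11589, 12052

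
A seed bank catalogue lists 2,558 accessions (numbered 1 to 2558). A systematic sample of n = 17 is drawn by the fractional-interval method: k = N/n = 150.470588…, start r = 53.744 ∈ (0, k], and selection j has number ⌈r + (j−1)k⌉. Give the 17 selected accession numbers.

54, 205, 355, 506, 656, 807, 957, 1108, 1258, 1408, 1559, 1709, 1860, 2010, 2161, 2311, 2462

j=1: r + 0k = 53.744 → ⌈·⌉ = 54
j=2: r + 1k = 204.214588… → ⌈·⌉ = 205
j=3: r + 2k = 354.685176… → ⌈·⌉ = 355
j=4: r + 3k = 505.155764… → ⌈·⌉ = 506
j=5: r + 4k = 655.626352… → ⌈·⌉ = 656
j=6: r + 5k = 806.096941… → ⌈·⌉ = 807
j=7: r + 6k = 956.567529… → ⌈·⌉ = 957
j=8: r + 7k = 1107.038117… → ⌈·⌉ = 1108
j=9: r + 8k = 1257.508705… → ⌈·⌉ = 1258
j=10: r + 9k = 1407.979294… → ⌈·⌉ = 1408
j=11: r + 10k = 1558.449882… → ⌈·⌉ = 1559
j=12: r + 11k = 1708.920470… → ⌈·⌉ = 1709
j=13: r + 12k = 1859.391058… → ⌈·⌉ = 1860
j=14: r + 13k = 2009.861647… → ⌈·⌉ = 2010
j=15: r + 14k = 2160.332235… → ⌈·⌉ = 2161
j=16: r + 15k = 2310.802823… → ⌈·⌉ = 2311
j=17: r + 16k = 2461.273411… → ⌈·⌉ = 2462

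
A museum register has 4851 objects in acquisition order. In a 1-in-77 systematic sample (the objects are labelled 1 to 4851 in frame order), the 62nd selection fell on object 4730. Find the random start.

33

k = 77
r = 4730 − (62−1)×77 = 4730 − 4697 = 33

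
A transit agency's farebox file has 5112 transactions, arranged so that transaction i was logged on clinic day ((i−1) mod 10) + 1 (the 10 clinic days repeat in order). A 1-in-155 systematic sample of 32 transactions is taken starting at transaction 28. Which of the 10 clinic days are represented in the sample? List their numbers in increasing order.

3, 8

Consecutive selections differ by k = 155, so their clinic day numbers differ by 155 mod 10 = 5.
gcd(155, 10) = 5, so the sample visits 10/5 = 2 distinct residues mod 10.
Start 28 is clinic day 8; the clinic days hit are 3, 8.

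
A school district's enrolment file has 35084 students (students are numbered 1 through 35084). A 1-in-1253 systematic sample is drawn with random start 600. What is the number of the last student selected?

k = 1253
28th selection = r + (28−1)·k = 600 + 27×1253 = 600 + 33831 = 34431

34431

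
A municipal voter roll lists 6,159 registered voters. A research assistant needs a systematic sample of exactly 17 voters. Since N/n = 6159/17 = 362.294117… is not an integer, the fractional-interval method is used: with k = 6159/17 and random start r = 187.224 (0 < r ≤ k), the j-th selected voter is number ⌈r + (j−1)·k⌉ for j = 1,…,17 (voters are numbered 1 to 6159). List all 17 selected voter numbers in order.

188, 550, 912, 1275, 1637, 1999, 2361, 2724, 3086, 3448, 3811, 4173, 4535, 4898, 5260, 5622, 5984

j=1: r + 0k = 187.224 → ⌈·⌉ = 188
j=2: r + 1k = 549.518117… → ⌈·⌉ = 550
j=3: r + 2k = 911.812235… → ⌈·⌉ = 912
j=4: r + 3k = 1274.106352… → ⌈·⌉ = 1275
j=5: r + 4k = 1636.400470… → ⌈·⌉ = 1637
j=6: r + 5k = 1998.694588… → ⌈·⌉ = 1999
j=7: r + 6k = 2360.988705… → ⌈·⌉ = 2361
j=8: r + 7k = 2723.282823… → ⌈·⌉ = 2724
j=9: r + 8k = 3085.576941… → ⌈·⌉ = 3086
j=10: r + 9k = 3447.871058… → ⌈·⌉ = 3448
j=11: r + 10k = 3810.165176… → ⌈·⌉ = 3811
j=12: r + 11k = 4172.459294… → ⌈·⌉ = 4173
j=13: r + 12k = 4534.753411… → ⌈·⌉ = 4535
j=14: r + 13k = 4897.047529… → ⌈·⌉ = 4898
j=15: r + 14k = 5259.341647… → ⌈·⌉ = 5260
j=16: r + 15k = 5621.635764… → ⌈·⌉ = 5622
j=17: r + 16k = 5983.929882… → ⌈·⌉ = 5984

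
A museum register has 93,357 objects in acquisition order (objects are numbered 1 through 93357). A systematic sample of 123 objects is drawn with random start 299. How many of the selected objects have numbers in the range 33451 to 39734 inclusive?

8

k = 93357/123 = 759
First selection ≥ 33451: 299 + ⌈(33451−299)/759⌉·759 = 299 + 44×759 = 33695
Last selection ≤ 39734: 299 + ⌊(39734−299)/759⌋·759 = 299 + 51×759 = 39008
Count = 51 − 44 + 1 = 8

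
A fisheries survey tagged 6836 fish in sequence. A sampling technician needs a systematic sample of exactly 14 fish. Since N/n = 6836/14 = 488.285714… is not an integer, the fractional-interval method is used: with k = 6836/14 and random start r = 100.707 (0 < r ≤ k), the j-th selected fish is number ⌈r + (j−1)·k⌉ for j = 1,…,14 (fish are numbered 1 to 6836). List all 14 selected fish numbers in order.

101, 589, 1078, 1566, 2054, 2543, 3031, 3519, 4007, 4496, 4984, 5472, 5961, 6449

j=1: r + 0k = 100.707 → ⌈·⌉ = 101
j=2: r + 1k = 588.992714… → ⌈·⌉ = 589
j=3: r + 2k = 1077.278428… → ⌈·⌉ = 1078
j=4: r + 3k = 1565.564142… → ⌈·⌉ = 1566
j=5: r + 4k = 2053.849857… → ⌈·⌉ = 2054
j=6: r + 5k = 2542.135571… → ⌈·⌉ = 2543
j=7: r + 6k = 3030.421285… → ⌈·⌉ = 3031
j=8: r + 7k = 3518.707 → ⌈·⌉ = 3519
j=9: r + 8k = 4006.992714… → ⌈·⌉ = 4007
j=10: r + 9k = 4495.278428… → ⌈·⌉ = 4496
j=11: r + 10k = 4983.564142… → ⌈·⌉ = 4984
j=12: r + 11k = 5471.849857… → ⌈·⌉ = 5472
j=13: r + 12k = 5960.135571… → ⌈·⌉ = 5961
j=14: r + 13k = 6448.421285… → ⌈·⌉ = 6449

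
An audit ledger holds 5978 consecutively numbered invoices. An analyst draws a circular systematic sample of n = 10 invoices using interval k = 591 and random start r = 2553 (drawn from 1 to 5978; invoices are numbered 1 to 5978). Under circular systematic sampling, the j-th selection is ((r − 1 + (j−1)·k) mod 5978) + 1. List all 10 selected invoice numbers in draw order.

2553, 3144, 3735, 4326, 4917, 5508, 121, 712, 1303, 1894

Selection 1: 2553
Selection 2: 2553 + 591 = 3144
Selection 3: 3144 + 591 = 3735
Selection 4: 3735 + 591 = 4326
Selection 5: 4326 + 591 = 4917
Selection 6: 4917 + 591 = 5508
Selection 7: 5508 + 591 = 6099 → 6099 − 5978 = 121
Selection 8: 121 + 591 = 712
Selection 9: 712 + 591 = 1303
Selection 10: 1303 + 591 = 1894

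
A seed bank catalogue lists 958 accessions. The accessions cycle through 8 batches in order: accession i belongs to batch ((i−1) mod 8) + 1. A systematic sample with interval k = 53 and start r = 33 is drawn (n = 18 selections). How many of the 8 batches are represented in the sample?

8

Consecutive selections differ by k = 53, so their batch numbers differ by 53 mod 8 = 5.
gcd(53, 8) = 1, so the sample visits 8/1 = 8 distinct residues mod 8.
Start 33 is batch 1; the batches hit are 1, 2, 3, 4, 5, 6, 7, 8.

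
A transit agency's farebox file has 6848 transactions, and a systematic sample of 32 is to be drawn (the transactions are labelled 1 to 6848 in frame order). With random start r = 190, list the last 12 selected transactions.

4470, 4684, 4898, 5112, 5326, 5540, 5754, 5968, 6182, 6396, 6610, 6824

k = N/n = 6848/32 = 214
21st selection = 190 + 20×214 = 4470
22nd: 4470 + 214 = 4684
23rd: 4684 + 214 = 4898
24th: 4898 + 214 = 5112
25th: 5112 + 214 = 5326
26th: 5326 + 214 = 5540
27th: 5540 + 214 = 5754
28th: 5754 + 214 = 5968
29th: 5968 + 214 = 6182
30th: 6182 + 214 = 6396
31st: 6396 + 214 = 6610
32nd: 6610 + 214 = 6824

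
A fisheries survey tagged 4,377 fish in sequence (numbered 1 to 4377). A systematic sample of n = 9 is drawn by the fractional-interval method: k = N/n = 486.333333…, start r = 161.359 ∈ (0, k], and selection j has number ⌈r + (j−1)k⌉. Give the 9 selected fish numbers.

162, 648, 1135, 1621, 2107, 2594, 3080, 3566, 4053

j=1: r + 0k = 161.359 → ⌈·⌉ = 162
j=2: r + 1k = 647.692333… → ⌈·⌉ = 648
j=3: r + 2k = 1134.025666… → ⌈·⌉ = 1135
j=4: r + 3k = 1620.359 → ⌈·⌉ = 1621
j=5: r + 4k = 2106.692333… → ⌈·⌉ = 2107
j=6: r + 5k = 2593.025666… → ⌈·⌉ = 2594
j=7: r + 6k = 3079.359 → ⌈·⌉ = 3080
j=8: r + 7k = 3565.692333… → ⌈·⌉ = 3566
j=9: r + 8k = 4052.025666… → ⌈·⌉ = 4053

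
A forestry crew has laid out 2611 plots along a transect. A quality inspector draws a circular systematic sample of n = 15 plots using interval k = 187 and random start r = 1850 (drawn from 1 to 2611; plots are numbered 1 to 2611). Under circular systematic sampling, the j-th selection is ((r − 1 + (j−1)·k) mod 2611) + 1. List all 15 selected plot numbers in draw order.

Selection 1: 1850
Selection 2: 1850 + 187 = 2037
Selection 3: 2037 + 187 = 2224
Selection 4: 2224 + 187 = 2411
Selection 5: 2411 + 187 = 2598
Selection 6: 2598 + 187 = 2785 → 2785 − 2611 = 174
Selection 7: 174 + 187 = 361
Selection 8: 361 + 187 = 548
Selection 9: 548 + 187 = 735
Selection 10: 735 + 187 = 922
Selection 11: 922 + 187 = 1109
Selection 12: 1109 + 187 = 1296
Selection 13: 1296 + 187 = 1483
Selection 14: 1483 + 187 = 1670
Selection 15: 1670 + 187 = 1857

1850, 2037, 2224, 2411, 2598, 174, 361, 548, 735, 922, 1109, 1296, 1483, 1670, 1857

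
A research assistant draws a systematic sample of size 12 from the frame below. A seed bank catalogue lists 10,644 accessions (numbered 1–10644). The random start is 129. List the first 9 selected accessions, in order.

k = N/n = 10644/12 = 887
accession 1: 129
accession 2: 129 + 887 = 1016
accession 3: 1016 + 887 = 1903
accession 4: 1903 + 887 = 2790
accession 5: 2790 + 887 = 3677
accession 6: 3677 + 887 = 4564
accession 7: 4564 + 887 = 5451
accession 8: 5451 + 887 = 6338
accession 9: 6338 + 887 = 7225

129, 1016, 1903, 2790, 3677, 4564, 5451, 6338, 7225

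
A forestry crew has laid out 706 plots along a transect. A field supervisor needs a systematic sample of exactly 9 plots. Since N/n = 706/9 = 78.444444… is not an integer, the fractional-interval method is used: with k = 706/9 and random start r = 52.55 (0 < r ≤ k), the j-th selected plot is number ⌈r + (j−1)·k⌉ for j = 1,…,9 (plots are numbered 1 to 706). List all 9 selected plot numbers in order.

j=1: r + 0k = 52.55 → ⌈·⌉ = 53
j=2: r + 1k = 130.994444… → ⌈·⌉ = 131
j=3: r + 2k = 209.438888… → ⌈·⌉ = 210
j=4: r + 3k = 287.883333… → ⌈·⌉ = 288
j=5: r + 4k = 366.327777… → ⌈·⌉ = 367
j=6: r + 5k = 444.772222… → ⌈·⌉ = 445
j=7: r + 6k = 523.216666… → ⌈·⌉ = 524
j=8: r + 7k = 601.661111… → ⌈·⌉ = 602
j=9: r + 8k = 680.105555… → ⌈·⌉ = 681

53, 131, 210, 288, 367, 445, 524, 602, 681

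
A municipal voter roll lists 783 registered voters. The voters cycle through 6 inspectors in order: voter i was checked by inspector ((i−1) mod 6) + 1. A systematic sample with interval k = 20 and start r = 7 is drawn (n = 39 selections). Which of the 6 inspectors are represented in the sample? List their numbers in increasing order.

Consecutive selections differ by k = 20, so their inspector numbers differ by 20 mod 6 = 2.
gcd(20, 6) = 2, so the sample visits 6/2 = 3 distinct residues mod 6.
Start 7 is inspector 1; the inspectors hit are 1, 3, 5.

1, 3, 5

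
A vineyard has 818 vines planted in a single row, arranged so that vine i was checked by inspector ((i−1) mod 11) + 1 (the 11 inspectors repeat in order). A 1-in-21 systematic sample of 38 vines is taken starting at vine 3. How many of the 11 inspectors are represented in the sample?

Consecutive selections differ by k = 21, so their inspector numbers differ by 21 mod 11 = 10.
gcd(21, 11) = 1, so the sample visits 11/1 = 11 distinct residues mod 11.
Start 3 is inspector 3; the inspectors hit are 1, 2, 3, 4, 5, 6, 7, 8, 9, 10, 11.

11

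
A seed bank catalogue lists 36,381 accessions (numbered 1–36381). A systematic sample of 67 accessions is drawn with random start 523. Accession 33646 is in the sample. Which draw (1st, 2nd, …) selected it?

62

k = 36381/67 = 543
position = (33646 − 523)/543 + 1 = 33123/543 + 1 = 61 + 1 = 62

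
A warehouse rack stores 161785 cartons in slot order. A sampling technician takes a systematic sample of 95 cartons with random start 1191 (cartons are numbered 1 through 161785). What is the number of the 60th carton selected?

k = 161785/95 = 1703
60th selection = r + (60−1)·k = 1191 + 59×1703 = 1191 + 100477 = 101668

101668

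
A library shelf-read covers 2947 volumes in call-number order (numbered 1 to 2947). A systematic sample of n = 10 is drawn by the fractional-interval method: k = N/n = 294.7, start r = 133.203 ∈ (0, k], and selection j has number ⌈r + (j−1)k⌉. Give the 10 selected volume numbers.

j=1: r + 0k = 133.203 → ⌈·⌉ = 134
j=2: r + 1k = 427.903 → ⌈·⌉ = 428
j=3: r + 2k = 722.603 → ⌈·⌉ = 723
j=4: r + 3k = 1017.303 → ⌈·⌉ = 1018
j=5: r + 4k = 1312.003 → ⌈·⌉ = 1313
j=6: r + 5k = 1606.703 → ⌈·⌉ = 1607
j=7: r + 6k = 1901.403 → ⌈·⌉ = 1902
j=8: r + 7k = 2196.103 → ⌈·⌉ = 2197
j=9: r + 8k = 2490.803 → ⌈·⌉ = 2491
j=10: r + 9k = 2785.503 → ⌈·⌉ = 2786

134, 428, 723, 1018, 1313, 1607, 1902, 2197, 2491, 2786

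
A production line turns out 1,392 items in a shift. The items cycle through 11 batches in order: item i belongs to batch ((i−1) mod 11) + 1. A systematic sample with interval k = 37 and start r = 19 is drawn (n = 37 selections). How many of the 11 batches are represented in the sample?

11

Consecutive selections differ by k = 37, so their batch numbers differ by 37 mod 11 = 4.
gcd(37, 11) = 1, so the sample visits 11/1 = 11 distinct residues mod 11.
Start 19 is batch 8; the batches hit are 1, 2, 3, 4, 5, 6, 7, 8, 9, 10, 11.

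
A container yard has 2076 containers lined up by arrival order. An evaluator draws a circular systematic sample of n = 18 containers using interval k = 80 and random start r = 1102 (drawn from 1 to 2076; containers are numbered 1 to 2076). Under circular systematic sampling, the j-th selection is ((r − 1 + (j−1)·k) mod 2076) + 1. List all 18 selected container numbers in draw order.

Selection 1: 1102
Selection 2: 1102 + 80 = 1182
Selection 3: 1182 + 80 = 1262
Selection 4: 1262 + 80 = 1342
Selection 5: 1342 + 80 = 1422
Selection 6: 1422 + 80 = 1502
Selection 7: 1502 + 80 = 1582
Selection 8: 1582 + 80 = 1662
Selection 9: 1662 + 80 = 1742
Selection 10: 1742 + 80 = 1822
Selection 11: 1822 + 80 = 1902
Selection 12: 1902 + 80 = 1982
Selection 13: 1982 + 80 = 2062
Selection 14: 2062 + 80 = 2142 → 2142 − 2076 = 66
Selection 15: 66 + 80 = 146
Selection 16: 146 + 80 = 226
Selection 17: 226 + 80 = 306
Selection 18: 306 + 80 = 386

1102, 1182, 1262, 1342, 1422, 1502, 1582, 1662, 1742, 1822, 1902, 1982, 2062, 66, 146, 226, 306, 386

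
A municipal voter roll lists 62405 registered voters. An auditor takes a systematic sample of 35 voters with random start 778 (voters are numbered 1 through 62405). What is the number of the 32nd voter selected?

k = 62405/35 = 1783
32nd selection = r + (32−1)·k = 778 + 31×1783 = 778 + 55273 = 56051

56051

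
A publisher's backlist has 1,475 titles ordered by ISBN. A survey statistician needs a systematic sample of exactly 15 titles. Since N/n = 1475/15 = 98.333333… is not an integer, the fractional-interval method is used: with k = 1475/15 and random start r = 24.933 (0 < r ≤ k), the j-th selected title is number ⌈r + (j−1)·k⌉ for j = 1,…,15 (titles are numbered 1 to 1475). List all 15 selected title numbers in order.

25, 124, 222, 320, 419, 517, 615, 714, 812, 910, 1009, 1107, 1205, 1304, 1402

j=1: r + 0k = 24.933 → ⌈·⌉ = 25
j=2: r + 1k = 123.266333… → ⌈·⌉ = 124
j=3: r + 2k = 221.599666… → ⌈·⌉ = 222
j=4: r + 3k = 319.933 → ⌈·⌉ = 320
j=5: r + 4k = 418.266333… → ⌈·⌉ = 419
j=6: r + 5k = 516.599666… → ⌈·⌉ = 517
j=7: r + 6k = 614.933 → ⌈·⌉ = 615
j=8: r + 7k = 713.266333… → ⌈·⌉ = 714
j=9: r + 8k = 811.599666… → ⌈·⌉ = 812
j=10: r + 9k = 909.933 → ⌈·⌉ = 910
j=11: r + 10k = 1008.266333… → ⌈·⌉ = 1009
j=12: r + 11k = 1106.599666… → ⌈·⌉ = 1107
j=13: r + 12k = 1204.933 → ⌈·⌉ = 1205
j=14: r + 13k = 1303.266333… → ⌈·⌉ = 1304
j=15: r + 14k = 1401.599666… → ⌈·⌉ = 1402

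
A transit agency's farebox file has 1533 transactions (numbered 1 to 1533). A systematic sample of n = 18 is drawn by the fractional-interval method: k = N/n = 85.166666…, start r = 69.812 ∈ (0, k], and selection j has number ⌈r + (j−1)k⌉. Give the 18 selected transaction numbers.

j=1: r + 0k = 69.812 → ⌈·⌉ = 70
j=2: r + 1k = 154.978666… → ⌈·⌉ = 155
j=3: r + 2k = 240.145333… → ⌈·⌉ = 241
j=4: r + 3k = 325.312 → ⌈·⌉ = 326
j=5: r + 4k = 410.478666… → ⌈·⌉ = 411
j=6: r + 5k = 495.645333… → ⌈·⌉ = 496
j=7: r + 6k = 580.812 → ⌈·⌉ = 581
j=8: r + 7k = 665.978666… → ⌈·⌉ = 666
j=9: r + 8k = 751.145333… → ⌈·⌉ = 752
j=10: r + 9k = 836.312 → ⌈·⌉ = 837
j=11: r + 10k = 921.478666… → ⌈·⌉ = 922
j=12: r + 11k = 1006.645333… → ⌈·⌉ = 1007
j=13: r + 12k = 1091.812 → ⌈·⌉ = 1092
j=14: r + 13k = 1176.978666… → ⌈·⌉ = 1177
j=15: r + 14k = 1262.145333… → ⌈·⌉ = 1263
j=16: r + 15k = 1347.312 → ⌈·⌉ = 1348
j=17: r + 16k = 1432.478666… → ⌈·⌉ = 1433
j=18: r + 17k = 1517.645333… → ⌈·⌉ = 1518

70, 155, 241, 326, 411, 496, 581, 666, 752, 837, 922, 1007, 1092, 1177, 1263, 1348, 1433, 1518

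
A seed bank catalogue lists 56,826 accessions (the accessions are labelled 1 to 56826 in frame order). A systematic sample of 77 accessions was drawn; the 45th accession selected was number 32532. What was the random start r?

k = 56826/77 = 738
r = 32532 − (45−1)×738 = 32532 − 32472 = 60

60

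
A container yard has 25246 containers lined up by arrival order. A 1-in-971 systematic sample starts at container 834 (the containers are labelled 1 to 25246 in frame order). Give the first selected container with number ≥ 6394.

6660

k = 971
Steps past start: ⌈(6394 − 834)/971⌉ = ⌈5560/971⌉ = 6
Selected container: 834 + 6×971 = 6660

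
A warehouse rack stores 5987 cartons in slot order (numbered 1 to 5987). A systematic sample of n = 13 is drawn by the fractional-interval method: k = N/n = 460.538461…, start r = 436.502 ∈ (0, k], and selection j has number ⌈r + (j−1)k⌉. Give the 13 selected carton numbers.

j=1: r + 0k = 436.502 → ⌈·⌉ = 437
j=2: r + 1k = 897.040461… → ⌈·⌉ = 898
j=3: r + 2k = 1357.578923… → ⌈·⌉ = 1358
j=4: r + 3k = 1818.117384… → ⌈·⌉ = 1819
j=5: r + 4k = 2278.655846… → ⌈·⌉ = 2279
j=6: r + 5k = 2739.194307… → ⌈·⌉ = 2740
j=7: r + 6k = 3199.732769… → ⌈·⌉ = 3200
j=8: r + 7k = 3660.271230… → ⌈·⌉ = 3661
j=9: r + 8k = 4120.809692… → ⌈·⌉ = 4121
j=10: r + 9k = 4581.348153… → ⌈·⌉ = 4582
j=11: r + 10k = 5041.886615… → ⌈·⌉ = 5042
j=12: r + 11k = 5502.425076… → ⌈·⌉ = 5503
j=13: r + 12k = 5962.963538… → ⌈·⌉ = 5963

437, 898, 1358, 1819, 2279, 2740, 3200, 3661, 4121, 4582, 5042, 5503, 5963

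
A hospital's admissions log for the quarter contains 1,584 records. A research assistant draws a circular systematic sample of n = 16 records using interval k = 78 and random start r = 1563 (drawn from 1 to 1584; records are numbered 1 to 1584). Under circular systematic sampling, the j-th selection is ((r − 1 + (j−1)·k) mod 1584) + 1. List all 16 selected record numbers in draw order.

1563, 57, 135, 213, 291, 369, 447, 525, 603, 681, 759, 837, 915, 993, 1071, 1149

Selection 1: 1563
Selection 2: 1563 + 78 = 1641 → 1641 − 1584 = 57
Selection 3: 57 + 78 = 135
Selection 4: 135 + 78 = 213
Selection 5: 213 + 78 = 291
Selection 6: 291 + 78 = 369
Selection 7: 369 + 78 = 447
Selection 8: 447 + 78 = 525
Selection 9: 525 + 78 = 603
Selection 10: 603 + 78 = 681
Selection 11: 681 + 78 = 759
Selection 12: 759 + 78 = 837
Selection 13: 837 + 78 = 915
Selection 14: 915 + 78 = 993
Selection 15: 993 + 78 = 1071
Selection 16: 1071 + 78 = 1149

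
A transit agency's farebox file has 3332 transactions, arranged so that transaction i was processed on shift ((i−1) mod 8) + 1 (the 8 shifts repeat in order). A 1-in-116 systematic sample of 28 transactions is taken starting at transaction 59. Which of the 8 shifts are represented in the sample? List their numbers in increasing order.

Consecutive selections differ by k = 116, so their shift numbers differ by 116 mod 8 = 4.
gcd(116, 8) = 4, so the sample visits 8/4 = 2 distinct residues mod 8.
Start 59 is shift 3; the shifts hit are 3, 7.

3, 7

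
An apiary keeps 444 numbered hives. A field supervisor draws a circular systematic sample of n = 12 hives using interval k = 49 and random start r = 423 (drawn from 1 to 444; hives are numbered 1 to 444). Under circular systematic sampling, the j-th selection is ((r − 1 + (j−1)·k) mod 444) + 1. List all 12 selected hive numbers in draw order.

423, 28, 77, 126, 175, 224, 273, 322, 371, 420, 25, 74

Selection 1: 423
Selection 2: 423 + 49 = 472 → 472 − 444 = 28
Selection 3: 28 + 49 = 77
Selection 4: 77 + 49 = 126
Selection 5: 126 + 49 = 175
Selection 6: 175 + 49 = 224
Selection 7: 224 + 49 = 273
Selection 8: 273 + 49 = 322
Selection 9: 322 + 49 = 371
Selection 10: 371 + 49 = 420
Selection 11: 420 + 49 = 469 → 469 − 444 = 25
Selection 12: 25 + 49 = 74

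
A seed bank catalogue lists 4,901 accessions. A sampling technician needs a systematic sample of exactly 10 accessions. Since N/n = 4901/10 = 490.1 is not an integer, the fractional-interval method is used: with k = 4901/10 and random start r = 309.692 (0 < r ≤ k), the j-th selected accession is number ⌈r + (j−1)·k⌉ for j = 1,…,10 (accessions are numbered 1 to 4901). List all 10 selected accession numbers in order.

310, 800, 1290, 1780, 2271, 2761, 3251, 3741, 4231, 4721

j=1: r + 0k = 309.692 → ⌈·⌉ = 310
j=2: r + 1k = 799.792 → ⌈·⌉ = 800
j=3: r + 2k = 1289.892 → ⌈·⌉ = 1290
j=4: r + 3k = 1779.992 → ⌈·⌉ = 1780
j=5: r + 4k = 2270.092 → ⌈·⌉ = 2271
j=6: r + 5k = 2760.192 → ⌈·⌉ = 2761
j=7: r + 6k = 3250.292 → ⌈·⌉ = 3251
j=8: r + 7k = 3740.392 → ⌈·⌉ = 3741
j=9: r + 8k = 4230.492 → ⌈·⌉ = 4231
j=10: r + 9k = 4720.592 → ⌈·⌉ = 4721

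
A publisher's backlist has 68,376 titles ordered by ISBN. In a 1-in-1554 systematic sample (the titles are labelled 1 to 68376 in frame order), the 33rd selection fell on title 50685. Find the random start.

957

k = 1554
r = 50685 − (33−1)×1554 = 50685 − 49728 = 957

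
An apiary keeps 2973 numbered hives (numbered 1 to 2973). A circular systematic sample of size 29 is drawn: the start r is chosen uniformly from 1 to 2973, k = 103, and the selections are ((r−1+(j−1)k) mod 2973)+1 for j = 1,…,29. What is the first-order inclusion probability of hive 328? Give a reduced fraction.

29/2973

For each position j, as r ranges over 1…2973 the j-th selection hits every hive exactly once, so hive 328 is selected for exactly 29 of the 2973 starts.
Inclusion probability = 29/2973.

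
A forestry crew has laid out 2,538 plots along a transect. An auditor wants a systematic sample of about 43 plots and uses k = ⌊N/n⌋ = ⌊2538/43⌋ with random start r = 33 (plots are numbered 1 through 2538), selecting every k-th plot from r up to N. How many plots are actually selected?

43

k = ⌊2538/43⌋ = 59
Achieved size = ⌊(2538 − 33)/59⌋ + 1 = ⌊2505/59⌋ + 1 = 42 + 1 = 43
(last selection: 33 + 42×59 = 2511 ≤ 2538; next would be 2570 > 2538)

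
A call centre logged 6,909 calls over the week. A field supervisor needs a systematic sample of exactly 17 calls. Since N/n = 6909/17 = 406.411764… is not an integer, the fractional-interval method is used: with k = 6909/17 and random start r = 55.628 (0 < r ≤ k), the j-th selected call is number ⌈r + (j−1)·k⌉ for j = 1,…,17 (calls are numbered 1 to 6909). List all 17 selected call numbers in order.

j=1: r + 0k = 55.628 → ⌈·⌉ = 56
j=2: r + 1k = 462.039764… → ⌈·⌉ = 463
j=3: r + 2k = 868.451529… → ⌈·⌉ = 869
j=4: r + 3k = 1274.863294… → ⌈·⌉ = 1275
j=5: r + 4k = 1681.275058… → ⌈·⌉ = 1682
j=6: r + 5k = 2087.686823… → ⌈·⌉ = 2088
j=7: r + 6k = 2494.098588… → ⌈·⌉ = 2495
j=8: r + 7k = 2900.510352… → ⌈·⌉ = 2901
j=9: r + 8k = 3306.922117… → ⌈·⌉ = 3307
j=10: r + 9k = 3713.333882… → ⌈·⌉ = 3714
j=11: r + 10k = 4119.745647… → ⌈·⌉ = 4120
j=12: r + 11k = 4526.157411… → ⌈·⌉ = 4527
j=13: r + 12k = 4932.569176… → ⌈·⌉ = 4933
j=14: r + 13k = 5338.980941… → ⌈·⌉ = 5339
j=15: r + 14k = 5745.392705… → ⌈·⌉ = 5746
j=16: r + 15k = 6151.804470… → ⌈·⌉ = 6152
j=17: r + 16k = 6558.216235… → ⌈·⌉ = 6559

56, 463, 869, 1275, 1682, 2088, 2495, 2901, 3307, 3714, 4120, 4527, 4933, 5339, 5746, 6152, 6559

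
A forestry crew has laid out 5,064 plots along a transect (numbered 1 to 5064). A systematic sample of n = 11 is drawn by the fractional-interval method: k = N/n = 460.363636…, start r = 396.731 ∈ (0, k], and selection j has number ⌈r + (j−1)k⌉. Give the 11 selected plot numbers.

j=1: r + 0k = 396.731 → ⌈·⌉ = 397
j=2: r + 1k = 857.094636… → ⌈·⌉ = 858
j=3: r + 2k = 1317.458272… → ⌈·⌉ = 1318
j=4: r + 3k = 1777.821909… → ⌈·⌉ = 1778
j=5: r + 4k = 2238.185545… → ⌈·⌉ = 2239
j=6: r + 5k = 2698.549181… → ⌈·⌉ = 2699
j=7: r + 6k = 3158.912818… → ⌈·⌉ = 3159
j=8: r + 7k = 3619.276454… → ⌈·⌉ = 3620
j=9: r + 8k = 4079.640090… → ⌈·⌉ = 4080
j=10: r + 9k = 4540.003727… → ⌈·⌉ = 4541
j=11: r + 10k = 5000.367363… → ⌈·⌉ = 5001

397, 858, 1318, 1778, 2239, 2699, 3159, 3620, 4080, 4541, 5001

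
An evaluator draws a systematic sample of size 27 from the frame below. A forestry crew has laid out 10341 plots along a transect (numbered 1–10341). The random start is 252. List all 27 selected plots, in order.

k = N/n = 10341/27 = 383
plot 1: 252
plot 2: 252 + 383 = 635
plot 3: 635 + 383 = 1018
plot 4: 1018 + 383 = 1401
plot 5: 1401 + 383 = 1784
plot 6: 1784 + 383 = 2167
plot 7: 2167 + 383 = 2550
plot 8: 2550 + 383 = 2933
plot 9: 2933 + 383 = 3316
plot 10: 3316 + 383 = 3699
plot 11: 3699 + 383 = 4082
plot 12: 4082 + 383 = 4465
plot 13: 4465 + 383 = 4848
plot 14: 4848 + 383 = 5231
plot 15: 5231 + 383 = 5614
plot 16: 5614 + 383 = 5997
plot 17: 5997 + 383 = 6380
plot 18: 6380 + 383 = 6763
plot 19: 6763 + 383 = 7146
plot 20: 7146 + 383 = 7529
plot 21: 7529 + 383 = 7912
plot 22: 7912 + 383 = 8295
plot 23: 8295 + 383 = 8678
plot 24: 8678 + 383 = 9061
plot 25: 9061 + 383 = 9444
plot 26: 9444 + 383 = 9827
plot 27: 9827 + 383 = 10210

252, 635, 1018, 1401, 1784, 2167, 2550, 2933, 3316, 3699, 4082, 4465, 4848, 5231, 5614, 5997, 6380, 6763, 7146, 7529, 7912, 8295, 8678, 9061, 9444, 9827, 10210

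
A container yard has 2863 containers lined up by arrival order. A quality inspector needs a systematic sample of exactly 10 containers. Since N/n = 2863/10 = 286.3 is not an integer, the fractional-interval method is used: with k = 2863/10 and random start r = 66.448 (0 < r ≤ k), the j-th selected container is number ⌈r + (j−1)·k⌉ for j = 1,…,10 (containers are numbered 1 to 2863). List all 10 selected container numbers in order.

j=1: r + 0k = 66.448 → ⌈·⌉ = 67
j=2: r + 1k = 352.748 → ⌈·⌉ = 353
j=3: r + 2k = 639.048 → ⌈·⌉ = 640
j=4: r + 3k = 925.348 → ⌈·⌉ = 926
j=5: r + 4k = 1211.648 → ⌈·⌉ = 1212
j=6: r + 5k = 1497.948 → ⌈·⌉ = 1498
j=7: r + 6k = 1784.248 → ⌈·⌉ = 1785
j=8: r + 7k = 2070.548 → ⌈·⌉ = 2071
j=9: r + 8k = 2356.848 → ⌈·⌉ = 2357
j=10: r + 9k = 2643.148 → ⌈·⌉ = 2644

67, 353, 640, 926, 1212, 1498, 1785, 2071, 2357, 2644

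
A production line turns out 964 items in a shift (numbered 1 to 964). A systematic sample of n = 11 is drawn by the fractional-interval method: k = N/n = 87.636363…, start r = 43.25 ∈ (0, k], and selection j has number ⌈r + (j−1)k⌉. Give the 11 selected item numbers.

44, 131, 219, 307, 394, 482, 570, 657, 745, 832, 920

j=1: r + 0k = 43.25 → ⌈·⌉ = 44
j=2: r + 1k = 130.886363… → ⌈·⌉ = 131
j=3: r + 2k = 218.522727… → ⌈·⌉ = 219
j=4: r + 3k = 306.159090… → ⌈·⌉ = 307
j=5: r + 4k = 393.795454… → ⌈·⌉ = 394
j=6: r + 5k = 481.431818… → ⌈·⌉ = 482
j=7: r + 6k = 569.068181… → ⌈·⌉ = 570
j=8: r + 7k = 656.704545… → ⌈·⌉ = 657
j=9: r + 8k = 744.340909… → ⌈·⌉ = 745
j=10: r + 9k = 831.977272… → ⌈·⌉ = 832
j=11: r + 10k = 919.613636… → ⌈·⌉ = 920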